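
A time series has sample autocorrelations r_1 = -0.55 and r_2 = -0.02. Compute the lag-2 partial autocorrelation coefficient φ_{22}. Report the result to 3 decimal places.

-0.462

φ_{22} = (r_2 − r_1²) / (1 − r_1²)
r_1² = (-0.55)² = 0.3025
Numerator = -0.02 − 0.3025 = -0.3225; denominator = 1 − 0.3025 = 0.6975
φ_{22} = -0.3225 / 0.6975 = -0.462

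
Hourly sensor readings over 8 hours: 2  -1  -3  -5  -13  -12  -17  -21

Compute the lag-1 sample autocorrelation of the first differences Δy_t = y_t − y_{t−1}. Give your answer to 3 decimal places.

-0.640

First differences Δy: -3, -2, -2, -8, 1, -5, -4
Mean of differences = -3.2857
Numerator Σ(Δy_t−Δȳ)(Δy_{t+1}−Δȳ) = -30.3673
Denominator Σ(Δy_t−Δȳ)² = 47.4286
r_1(Δy) = -30.3673 / 47.4286 = -0.640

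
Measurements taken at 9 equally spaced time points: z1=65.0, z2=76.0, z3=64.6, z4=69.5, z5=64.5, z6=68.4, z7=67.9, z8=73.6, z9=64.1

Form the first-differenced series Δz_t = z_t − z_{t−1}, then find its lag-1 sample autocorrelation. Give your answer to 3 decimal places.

-0.649

First differences Δz: 11.0, -11.4, 4.9, -5.0, 3.9, -0.5, 5.7, -9.5
Mean of differences = -0.1125
Numerator Σ(Δz_t−Δz̄)(Δz_{t+1}−Δz̄) = -284.4927
Denominator Σ(Δz_t−Δz̄)² = 438.0688
r_1(Δz) = -284.4927 / 438.0688 = -0.649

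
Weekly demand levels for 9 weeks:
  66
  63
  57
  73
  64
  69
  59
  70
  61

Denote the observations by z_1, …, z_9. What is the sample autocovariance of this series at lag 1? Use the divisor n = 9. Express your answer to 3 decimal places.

Mean z̄ = (66 + 63 + 57 + 73 + 64 + 69 + 59 + 70 + 61)/9 = 64.6667
Σ_{t=1}^{8}(z_t−z̄)(z_{t+1}−z̄) = -136.1111
γ_1 = -136.1111 / 9 = -15.123

-15.123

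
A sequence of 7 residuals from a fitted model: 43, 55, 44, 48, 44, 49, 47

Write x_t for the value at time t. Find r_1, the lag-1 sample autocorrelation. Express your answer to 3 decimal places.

Mean x̄ = (43 + 55 + 44 + 48 + 44 + 49 + 47)/7 = 47.1429
Deviations from mean: -4.1429, 7.8571, -3.1429, 0.8571, -3.1429, 1.8571, -0.1429
Σ(x_t−x̄)(x_{t+1}−x̄) = (-32.5510) + (-24.6939) + (-2.6939) + (-2.6939) + (-5.8367) + (-0.2653) = -68.7347
Denominator Σ(x_t−x̄)² = 102.8571
r_1 = -68.7347 / 102.8571 = -0.668

-0.668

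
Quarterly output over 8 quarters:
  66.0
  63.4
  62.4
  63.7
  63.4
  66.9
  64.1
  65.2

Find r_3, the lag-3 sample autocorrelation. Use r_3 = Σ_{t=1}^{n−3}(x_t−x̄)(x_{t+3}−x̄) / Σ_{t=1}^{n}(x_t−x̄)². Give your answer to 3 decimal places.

Mean x̄ = (66.0 + 63.4 + 62.4 + 63.7 + 63.4 + 66.9 + 64.1 + 65.2)/8 = 64.3875
Deviations from mean: 1.6125, -0.9875, -1.9875, -0.6875, -0.9875, 2.5125, -0.2875, 0.8125
Σ(x_t−x̄)(x_{t+3}−x̄) = (-1.1086) + (0.9752) + (-4.9936) + (0.1977) + (-0.8023) = -5.7317
Denominator Σ(x_t−x̄)² = 16.0288
r_3 = -5.7317 / 16.0288 = -0.358

-0.358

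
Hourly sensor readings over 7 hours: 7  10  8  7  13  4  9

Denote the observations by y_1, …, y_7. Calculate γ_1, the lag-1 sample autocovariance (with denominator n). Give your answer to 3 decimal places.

Mean ȳ = (7 + 10 + 8 + 7 + 13 + 4 + 9)/7 = 8.2857
Deviations: -1.2857, 1.7143, -0.2857, -1.2857, 4.7143, -4.2857, 0.7143
Σ_{t=1}^{6}(y_t−ȳ)(y_{t+1}−ȳ) = -31.6531
γ_1 = -31.6531 / 7 = -4.522

-4.522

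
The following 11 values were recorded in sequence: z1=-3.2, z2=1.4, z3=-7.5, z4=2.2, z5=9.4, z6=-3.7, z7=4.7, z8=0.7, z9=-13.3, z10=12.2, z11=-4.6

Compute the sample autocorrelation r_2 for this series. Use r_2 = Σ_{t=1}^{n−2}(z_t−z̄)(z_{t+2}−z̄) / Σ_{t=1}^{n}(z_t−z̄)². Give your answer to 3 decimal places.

-0.007

Mean z̄ = (-3.2 + 1.4 − 7.5 + 2.2 + 9.4 − 3.7 + 4.7 + 0.7 − 13.3 + 12.2 − 4.6)/11 = -0.1545
Numerator Σ_{t=1}^{9}(z_t−z̄)(z_{t+2}−z̄) = -3.9669
Denominator Σ(z_t−z̄)² = 544.5473
r_2 = -3.9669 / 544.5473 = -0.007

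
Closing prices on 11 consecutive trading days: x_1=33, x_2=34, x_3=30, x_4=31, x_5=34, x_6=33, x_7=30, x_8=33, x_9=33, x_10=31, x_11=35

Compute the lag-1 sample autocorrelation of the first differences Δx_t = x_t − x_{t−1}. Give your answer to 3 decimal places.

First differences Δx: 1, -4, 1, 3, -1, -3, 3, 0, -2, 4
Mean of differences = 0.2000
Numerator Σ(Δx_t−Δx̄)(Δx_{t+1}−Δx̄) = -21.4400
Denominator Σ(Δx_t−Δx̄)² = 65.6000
r_1(Δx) = -21.4400 / 65.6000 = -0.327

-0.327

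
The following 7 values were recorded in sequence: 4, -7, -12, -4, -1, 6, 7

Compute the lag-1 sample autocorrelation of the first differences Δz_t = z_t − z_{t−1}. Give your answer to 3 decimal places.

0.225

First differences Δz: -11, -5, 8, 3, 7, 1
Mean of differences = 0.5000
Numerator Σ(Δz_t−Δz̄)(Δz_{t+1}−Δz̄) = 60.2500
Denominator Σ(Δz_t−Δz̄)² = 267.5000
r_1(Δz) = 60.2500 / 267.5000 = 0.225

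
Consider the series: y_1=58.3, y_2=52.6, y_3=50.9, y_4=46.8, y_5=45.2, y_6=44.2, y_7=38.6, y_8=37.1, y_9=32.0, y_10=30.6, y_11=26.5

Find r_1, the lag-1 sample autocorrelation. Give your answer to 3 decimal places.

0.680

Mean ȳ = (58.3 + 52.6 + 50.9 + 46.8 + 45.2 + 44.2 + 38.6 + 37.1 + 32.0 + 30.6 + 26.5)/11 = 42.0727
Numerator Σ_{t=1}^{10}(y_t−ȳ)(y_{t+1}−ȳ) = 681.1147
Denominator Σ(y_t−ȳ)² = 1001.1018
r_1 = 681.1147 / 1001.1018 = 0.680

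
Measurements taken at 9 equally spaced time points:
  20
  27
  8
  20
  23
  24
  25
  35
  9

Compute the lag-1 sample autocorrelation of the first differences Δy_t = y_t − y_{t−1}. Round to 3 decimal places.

First differences Δy: 7, -19, 12, 3, 1, 1, 10, -26
Mean of differences = -1.3750
Numerator Σ(Δy_t−Δȳ)(Δy_{t+1}−Δȳ) = -561.8906
Denominator Σ(Δy_t−Δȳ)² = 1325.8750
r_1(Δy) = -561.8906 / 1325.8750 = -0.424

-0.424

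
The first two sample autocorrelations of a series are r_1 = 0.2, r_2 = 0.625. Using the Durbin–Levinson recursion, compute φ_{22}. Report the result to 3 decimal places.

0.609

φ_{22} = (r_2 − r_1²) / (1 − r_1²)
r_1² = (0.2)² = 0.04
Numerator = 0.625 − 0.0400 = 0.5850; denominator = 1 − 0.0400 = 0.9600
φ_{22} = 0.5850 / 0.9600 = 0.609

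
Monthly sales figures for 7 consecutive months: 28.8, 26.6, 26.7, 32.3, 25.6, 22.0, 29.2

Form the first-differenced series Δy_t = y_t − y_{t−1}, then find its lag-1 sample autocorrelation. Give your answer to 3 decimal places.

-0.265

First differences Δy: -2.2, 0.1, 5.6, -6.7, -3.6, 7.2
Mean of differences = 0.0667
Numerator Σ(Δy_t−Δȳ)(Δy_{t+1}−Δȳ) = -38.6778
Denominator Σ(Δy_t−Δȳ)² = 145.8733
r_1(Δy) = -38.6778 / 145.8733 = -0.265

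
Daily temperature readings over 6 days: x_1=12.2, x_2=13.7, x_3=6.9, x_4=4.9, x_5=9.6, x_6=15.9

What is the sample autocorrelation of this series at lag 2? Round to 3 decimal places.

-0.580

Mean x̄ = (12.2 + 13.7 + 6.9 + 4.9 + 9.6 + 15.9)/6 = 10.5333
Deviations from mean: 1.6667, 3.1667, -3.6333, -5.6333, -0.9333, 5.3667
Numerator Σ_{t=1}^{4}(x_t−x̄)(x_{t+2}−x̄) = -50.7356
Denominator Σ(x_t−x̄)² = 87.4133
r_2 = -50.7356 / 87.4133 = -0.580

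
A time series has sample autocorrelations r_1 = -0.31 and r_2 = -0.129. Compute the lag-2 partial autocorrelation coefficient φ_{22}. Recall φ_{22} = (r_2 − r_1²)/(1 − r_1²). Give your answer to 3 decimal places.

-0.249

φ_{22} = (r_2 − r_1²) / (1 − r_1²)
r_1² = (-0.31)² = 0.0961
Numerator = -0.129 − 0.0961 = -0.2251; denominator = 1 − 0.0961 = 0.9039
φ_{22} = -0.2251 / 0.9039 = -0.249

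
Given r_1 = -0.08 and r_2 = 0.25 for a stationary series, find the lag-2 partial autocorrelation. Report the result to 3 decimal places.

φ_{22} = (r_2 − r_1²) / (1 − r_1²)
r_1² = (-0.08)² = 0.0064
Numerator = 0.25 − 0.0064 = 0.2436; denominator = 1 − 0.0064 = 0.9936
φ_{22} = 0.2436 / 0.9936 = 0.245

0.245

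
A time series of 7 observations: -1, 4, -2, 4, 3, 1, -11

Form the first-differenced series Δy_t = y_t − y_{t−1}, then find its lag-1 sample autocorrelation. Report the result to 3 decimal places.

First differences Δy: 5, -6, 6, -1, -2, -12
Mean of differences = -1.6667
Numerator Σ(Δy_t−Δȳ)(Δy_{t+1}−Δȳ) = -53.7778
Denominator Σ(Δy_t−Δȳ)² = 229.3333
r_1(Δy) = -53.7778 / 229.3333 = -0.234

-0.234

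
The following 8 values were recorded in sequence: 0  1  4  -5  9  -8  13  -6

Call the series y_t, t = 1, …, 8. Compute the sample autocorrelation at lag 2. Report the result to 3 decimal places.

0.609

Mean ȳ = (0 + 1 + 4 − 5 + 9 − 8 + 13 − 6)/8 = 1.0000
Numerator Σ_{t=1}^{6}(y_t−ȳ)(y_{t+2}−ȳ) = 234.0000
Denominator Σ(y_t−ȳ)² = 384.0000
r_2 = 234.0000 / 384.0000 = 0.609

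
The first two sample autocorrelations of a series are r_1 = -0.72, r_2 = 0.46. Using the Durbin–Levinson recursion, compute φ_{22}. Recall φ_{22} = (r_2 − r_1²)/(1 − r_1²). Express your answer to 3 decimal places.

φ_{22} = (r_2 − r_1²) / (1 − r_1²)
r_1² = (-0.72)² = 0.5184
Numerator = 0.46 − 0.5184 = -0.0584; denominator = 1 − 0.5184 = 0.4816
φ_{22} = -0.0584 / 0.4816 = -0.121

-0.121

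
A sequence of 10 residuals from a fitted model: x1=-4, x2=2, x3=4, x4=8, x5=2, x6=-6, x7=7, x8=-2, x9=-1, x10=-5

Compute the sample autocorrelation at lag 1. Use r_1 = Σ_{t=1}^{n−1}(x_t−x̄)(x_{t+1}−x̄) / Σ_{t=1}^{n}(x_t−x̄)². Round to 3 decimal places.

-0.094

Mean x̄ = (-4 + 2 + 4 + 8 + 2 − 6 + 7 − 2 − 1 − 5)/10 = 0.5000
Numerator Σ_{t=1}^{9}(x_t−x̄)(x_{t+1}−x̄) = -20.2500
Denominator Σ(x_t−x̄)² = 216.5000
r_1 = -20.2500 / 216.5000 = -0.094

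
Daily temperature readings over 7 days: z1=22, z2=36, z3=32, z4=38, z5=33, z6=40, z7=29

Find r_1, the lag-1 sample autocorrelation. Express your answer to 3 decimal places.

Mean z̄ = (22 + 36 + 32 + 38 + 33 + 40 + 29)/7 = 32.8571
Deviations from mean: -10.8571, 3.1429, -0.8571, 5.1429, 0.1429, 7.1429, -3.8571
Σ(z_t−z̄)(z_{t+1}−z̄) = (-34.1224) + (-2.6939) + (-4.4082) + (0.7347) + (1.0204) + (-27.5510) = -67.0204
Denominator Σ(z_t−z̄)² = 220.8571
r_1 = -67.0204 / 220.8571 = -0.303

-0.303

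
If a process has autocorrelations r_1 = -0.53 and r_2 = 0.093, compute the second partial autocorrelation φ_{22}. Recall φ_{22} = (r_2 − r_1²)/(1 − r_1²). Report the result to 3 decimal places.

-0.261

φ_{22} = (r_2 − r_1²) / (1 − r_1²)
r_1² = (-0.53)² = 0.2809
Numerator = 0.093 − 0.2809 = -0.1879; denominator = 1 − 0.2809 = 0.7191
φ_{22} = -0.1879 / 0.7191 = -0.261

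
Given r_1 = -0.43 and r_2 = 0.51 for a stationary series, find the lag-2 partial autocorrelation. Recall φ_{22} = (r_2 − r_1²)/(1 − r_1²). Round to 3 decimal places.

0.399

φ_{22} = (r_2 − r_1²) / (1 − r_1²)
r_1² = (-0.43)² = 0.1849
Numerator = 0.51 − 0.1849 = 0.3251; denominator = 1 − 0.1849 = 0.8151
φ_{22} = 0.3251 / 0.8151 = 0.399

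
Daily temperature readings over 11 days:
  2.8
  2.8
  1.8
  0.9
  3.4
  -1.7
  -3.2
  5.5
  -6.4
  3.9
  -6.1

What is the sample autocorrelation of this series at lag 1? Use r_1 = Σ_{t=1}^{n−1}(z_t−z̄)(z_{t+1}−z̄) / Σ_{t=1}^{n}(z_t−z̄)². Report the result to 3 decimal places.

Mean z̄ = (2.8 + 2.8 + 1.8 + 0.9 + 3.4 − 1.7 − 3.2 + 5.5 − 6.4 + 3.9 − 6.1)/11 = 0.3364
Numerator Σ_{t=1}^{10}(z_t−z̄)(z_{t+1}−z̄) = -86.7977
Denominator Σ(z_t−z̄)² = 166.8055
r_1 = -86.7977 / 166.8055 = -0.520

-0.520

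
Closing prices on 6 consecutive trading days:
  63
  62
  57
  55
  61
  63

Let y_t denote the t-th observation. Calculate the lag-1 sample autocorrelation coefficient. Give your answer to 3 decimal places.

0.243

Mean ȳ = (63 + 62 + 57 + 55 + 61 + 63)/6 = 60.1667
Deviations from mean: 2.8333, 1.8333, -3.1667, -5.1667, 0.8333, 2.8333
Σ(y_t−ȳ)(y_{t+1}−ȳ) = (5.1944) + (-5.8056) + (16.3611) + (-4.3056) + (2.3611) = 13.8056
Denominator Σ(y_t−ȳ)² = 56.8333
r_1 = 13.8056 / 56.8333 = 0.243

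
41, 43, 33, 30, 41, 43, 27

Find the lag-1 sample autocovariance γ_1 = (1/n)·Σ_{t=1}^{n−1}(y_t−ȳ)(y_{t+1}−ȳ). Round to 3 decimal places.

-5.044

Mean ȳ = (41 + 43 + 33 + 30 + 41 + 43 + 27)/7 = 36.8571
Deviations: 4.1429, 6.1429, -3.8571, -6.8571, 4.1429, 6.1429, -9.8571
Σ_{t=1}^{6}(y_t−ȳ)(y_{t+1}−ȳ) = -35.3061
γ_1 = -35.3061 / 7 = -5.044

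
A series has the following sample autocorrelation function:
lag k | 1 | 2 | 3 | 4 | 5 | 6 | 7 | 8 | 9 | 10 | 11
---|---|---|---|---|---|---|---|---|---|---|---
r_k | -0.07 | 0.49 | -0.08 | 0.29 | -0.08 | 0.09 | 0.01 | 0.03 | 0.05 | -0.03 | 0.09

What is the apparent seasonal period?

The largest autocorrelation is r_2 = 0.49, with a weaker echo at lag 4 (0.29); the remaining lags stay at or below 0.09.
The dominant spike at lag 2 indicates a seasonal period of 2.

2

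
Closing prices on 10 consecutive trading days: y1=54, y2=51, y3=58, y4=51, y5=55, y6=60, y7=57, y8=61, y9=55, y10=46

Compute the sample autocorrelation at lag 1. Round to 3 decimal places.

Mean ȳ = (54 + 51 + 58 + 51 + 55 + 60 + 57 + 61 + 55 + 46)/10 = 54.8000
Numerator Σ_{t=1}^{9}(y_t−ȳ)(y_{t+1}−ȳ) = 3.5600
Denominator Σ(y_t−ȳ)² = 187.6000
r_1 = 3.5600 / 187.6000 = 0.019

0.019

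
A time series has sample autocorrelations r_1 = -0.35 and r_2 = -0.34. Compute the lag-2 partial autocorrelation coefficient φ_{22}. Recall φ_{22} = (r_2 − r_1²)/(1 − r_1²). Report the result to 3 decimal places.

φ_{22} = (r_2 − r_1²) / (1 − r_1²)
r_1² = (-0.35)² = 0.1225
Numerator = -0.34 − 0.1225 = -0.4625; denominator = 1 − 0.1225 = 0.8775
φ_{22} = -0.4625 / 0.8775 = -0.527

-0.527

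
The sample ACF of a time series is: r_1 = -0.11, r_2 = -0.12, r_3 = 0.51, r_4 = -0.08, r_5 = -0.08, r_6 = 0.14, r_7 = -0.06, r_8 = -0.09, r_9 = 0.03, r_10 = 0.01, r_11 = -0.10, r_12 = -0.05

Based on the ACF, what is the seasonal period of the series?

3

The largest autocorrelation is r_3 = 0.51; the remaining lags stay at or below 0.14.
The dominant spike at lag 3 indicates a seasonal period of 3.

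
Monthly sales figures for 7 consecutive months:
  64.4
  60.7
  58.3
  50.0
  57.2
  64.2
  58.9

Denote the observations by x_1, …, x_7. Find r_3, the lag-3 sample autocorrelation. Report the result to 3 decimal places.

-0.372

Mean x̄ = (64.4 + 60.7 + 58.3 + 50.0 + 57.2 + 64.2 + 58.9)/7 = 59.1000
Numerator Σ_{t=1}^{4}(x_t−x̄)(x_{t+3}−x̄) = -53.5300
Denominator Σ(x_t−x̄)² = 143.7600
r_3 = -53.5300 / 143.7600 = -0.372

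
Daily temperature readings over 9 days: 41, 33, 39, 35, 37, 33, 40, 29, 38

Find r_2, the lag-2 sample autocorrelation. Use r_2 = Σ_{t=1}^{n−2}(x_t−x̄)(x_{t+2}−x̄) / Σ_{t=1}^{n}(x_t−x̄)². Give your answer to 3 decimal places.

Mean x̄ = (41 + 33 + 39 + 35 + 37 + 33 + 40 + 29 + 38)/9 = 36.1111
Numerator Σ_{t=1}^{7}(x_t−x̄)(x_{t+2}−x̄) = 56.5309
Denominator Σ(x_t−x̄)² = 122.8889
r_2 = 56.5309 / 122.8889 = 0.460

0.460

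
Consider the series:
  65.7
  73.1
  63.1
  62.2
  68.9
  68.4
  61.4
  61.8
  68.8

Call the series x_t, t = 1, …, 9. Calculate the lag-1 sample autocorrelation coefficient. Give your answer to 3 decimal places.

Mean x̄ = (65.7 + 73.1 + 63.1 + 62.2 + 68.9 + 68.4 + 61.4 + 61.8 + 68.8)/9 = 65.9333
Numerator Σ_{t=1}^{8}(x_t−x̄)(x_{t+1}−x̄) = -19.4511
Denominator Σ(x_t−x̄)² = 134.1200
r_1 = -19.4511 / 134.1200 = -0.145

-0.145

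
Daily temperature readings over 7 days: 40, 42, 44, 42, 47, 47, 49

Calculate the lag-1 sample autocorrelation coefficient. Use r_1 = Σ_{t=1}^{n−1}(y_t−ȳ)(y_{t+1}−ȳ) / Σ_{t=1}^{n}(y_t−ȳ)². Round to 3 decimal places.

0.380

Mean ȳ = (40 + 42 + 44 + 42 + 47 + 47 + 49)/7 = 44.4286
Numerator Σ_{t=1}^{6}(y_t−ȳ)(y_{t+1}−ȳ) = 24.9592
Denominator Σ(y_t−ȳ)² = 65.7143
r_1 = 24.9592 / 65.7143 = 0.380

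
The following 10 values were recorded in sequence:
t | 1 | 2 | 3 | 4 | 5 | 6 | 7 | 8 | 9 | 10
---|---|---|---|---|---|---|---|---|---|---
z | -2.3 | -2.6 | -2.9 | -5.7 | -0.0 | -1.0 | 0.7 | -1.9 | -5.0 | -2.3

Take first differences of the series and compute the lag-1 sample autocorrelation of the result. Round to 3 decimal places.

-0.399

First differences Δz: -0.3, -0.3, -2.8, 5.7, -1.0, 1.7, -2.6, -3.1, 2.7
Mean of differences = 0.0000
Numerator Σ(Δz_t−Δz̄)(Δz_{t+1}−Δz̄) = -27.1600
Denominator Σ(Δz_t−Δz̄)² = 68.0600
r_1(Δz) = -27.1600 / 68.0600 = -0.399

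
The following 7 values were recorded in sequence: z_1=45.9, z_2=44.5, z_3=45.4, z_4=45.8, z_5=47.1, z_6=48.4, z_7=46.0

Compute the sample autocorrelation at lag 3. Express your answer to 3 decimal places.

Mean z̄ = (45.9 + 44.5 + 45.4 + 45.8 + 47.1 + 48.4 + 46.0)/7 = 46.1571
Deviations from mean: -0.2571, -1.6571, -0.7571, -0.3571, 0.9429, 2.2429, -0.1571
Σ(z_t−z̄)(z_{t+3}−z̄) = (0.0918) + (-1.5624) + (-1.6982) + (0.0561) = -3.1127
Denominator Σ(z_t−z̄)² = 9.4571
r_3 = -3.1127 / 9.4571 = -0.329

-0.329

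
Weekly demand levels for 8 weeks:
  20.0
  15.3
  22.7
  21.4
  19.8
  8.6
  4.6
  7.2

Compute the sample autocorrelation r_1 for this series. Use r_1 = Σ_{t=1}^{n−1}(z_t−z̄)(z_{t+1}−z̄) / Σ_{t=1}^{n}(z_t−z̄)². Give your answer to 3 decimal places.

0.561

Mean z̄ = (20.0 + 15.3 + 22.7 + 21.4 + 19.8 + 8.6 + 4.6 + 7.2)/8 = 14.9500
Deviations from mean: 5.0500, 0.3500, 7.7500, 6.4500, 4.8500, -6.3500, -10.3500, -7.7500
Numerator Σ_{t=1}^{7}(z_t−z̄)(z_{t+1}−z̄) = 200.8875
Denominator Σ(z_t−z̄)² = 358.3200
r_1 = 200.8875 / 358.3200 = 0.561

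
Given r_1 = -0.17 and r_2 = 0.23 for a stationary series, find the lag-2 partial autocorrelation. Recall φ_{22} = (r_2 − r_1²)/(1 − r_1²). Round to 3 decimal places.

φ_{22} = (r_2 − r_1²) / (1 − r_1²)
r_1² = (-0.17)² = 0.0289
Numerator = 0.23 − 0.0289 = 0.2011; denominator = 1 − 0.0289 = 0.9711
φ_{22} = 0.2011 / 0.9711 = 0.207

0.207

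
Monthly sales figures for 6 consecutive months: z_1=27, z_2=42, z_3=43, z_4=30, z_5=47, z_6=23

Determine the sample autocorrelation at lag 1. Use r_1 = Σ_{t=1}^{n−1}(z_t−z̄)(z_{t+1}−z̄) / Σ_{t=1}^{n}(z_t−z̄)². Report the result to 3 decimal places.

-0.514

Mean z̄ = (27 + 42 + 43 + 30 + 47 + 23)/6 = 35.3333
Deviations from mean: -8.3333, 6.6667, 7.6667, -5.3333, 11.6667, -12.3333
Σ(z_t−z̄)(z_{t+1}−z̄) = (-55.5556) + (51.1111) + (-40.8889) + (-62.2222) + (-143.8889) = -251.4444
Denominator Σ(z_t−z̄)² = 489.3333
r_1 = -251.4444 / 489.3333 = -0.514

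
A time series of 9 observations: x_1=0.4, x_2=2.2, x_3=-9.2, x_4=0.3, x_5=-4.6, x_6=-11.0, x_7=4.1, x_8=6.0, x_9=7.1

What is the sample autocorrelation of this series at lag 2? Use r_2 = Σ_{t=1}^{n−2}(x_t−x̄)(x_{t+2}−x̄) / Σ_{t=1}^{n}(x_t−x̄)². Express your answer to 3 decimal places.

Mean x̄ = (0.4 + 2.2 − 9.2 + 0.3 − 4.6 − 11.0 + 4.1 + 6.0 + 7.1)/9 = -0.5222
Σ(x_t−x̄)(x_{t+2}−x̄) = (-8.0028) + (2.2383) + (35.3860) + (-8.6151) + (-18.8484) + (-68.3384) + (35.2316) = -30.9488
Denominator Σ(x_t−x̄)² = 332.6556
r_2 = -30.9488 / 332.6556 = -0.093

-0.093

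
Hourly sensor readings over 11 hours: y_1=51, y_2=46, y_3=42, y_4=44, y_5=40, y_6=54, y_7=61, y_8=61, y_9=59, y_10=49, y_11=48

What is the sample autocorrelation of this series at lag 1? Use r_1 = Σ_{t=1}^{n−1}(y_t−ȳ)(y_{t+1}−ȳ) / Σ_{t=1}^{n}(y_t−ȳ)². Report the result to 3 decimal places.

Mean ȳ = (51 + 46 + 42 + 44 + 40 + 54 + 61 + 61 + 59 + 49 + 48)/11 = 50.4545
Numerator Σ_{t=1}^{10}(y_t−ȳ)(y_{t+1}−ȳ) = 350.0661
Denominator Σ(y_t−ȳ)² = 558.7273
r_1 = 350.0661 / 558.7273 = 0.627

0.627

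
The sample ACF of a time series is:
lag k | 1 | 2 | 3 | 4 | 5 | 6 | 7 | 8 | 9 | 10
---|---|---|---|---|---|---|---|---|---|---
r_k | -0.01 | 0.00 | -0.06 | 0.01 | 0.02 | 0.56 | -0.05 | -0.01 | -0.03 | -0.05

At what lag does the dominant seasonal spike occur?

The largest autocorrelation is r_6 = 0.56; the remaining lags stay at or below 0.02.
The dominant spike at lag 6 indicates a seasonal period of 6.

6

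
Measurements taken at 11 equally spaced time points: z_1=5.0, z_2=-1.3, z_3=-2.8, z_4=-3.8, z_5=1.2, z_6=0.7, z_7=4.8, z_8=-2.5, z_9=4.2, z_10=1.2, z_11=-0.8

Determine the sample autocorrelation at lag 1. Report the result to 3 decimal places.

-0.126

Mean z̄ = (5.0 − 1.3 − 2.8 − 3.8 + 1.2 + 0.7 + 4.8 − 2.5 + 4.2 + 1.2 − 0.8)/11 = 0.5364
Numerator Σ_{t=1}^{10}(z_t−z̄)(z_{t+1}−z̄) = -12.1995
Denominator Σ(z_t−z̄)² = 96.7455
r_1 = -12.1995 / 96.7455 = -0.126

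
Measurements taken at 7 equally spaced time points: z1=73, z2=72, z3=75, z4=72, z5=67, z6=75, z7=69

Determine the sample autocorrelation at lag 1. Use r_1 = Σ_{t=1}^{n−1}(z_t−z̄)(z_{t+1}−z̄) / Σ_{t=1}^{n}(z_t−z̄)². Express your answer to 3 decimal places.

Mean z̄ = (73 + 72 + 75 + 72 + 67 + 75 + 69)/7 = 71.8571
Deviations from mean: 1.1429, 0.1429, 3.1429, 0.1429, -4.8571, 3.1429, -2.8571
Numerator Σ_{t=1}^{6}(z_t−z̄)(z_{t+1}−z̄) = -23.8776
Denominator Σ(z_t−z̄)² = 52.8571
r_1 = -23.8776 / 52.8571 = -0.452

-0.452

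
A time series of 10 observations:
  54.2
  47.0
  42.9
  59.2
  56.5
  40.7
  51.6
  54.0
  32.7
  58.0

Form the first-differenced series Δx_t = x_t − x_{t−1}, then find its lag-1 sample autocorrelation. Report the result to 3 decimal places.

First differences Δx: -7.2, -4.1, 16.3, -2.7, -15.8, 10.9, 2.4, -21.3, 25.3
Mean of differences = 0.4222
Numerator Σ(Δx_t−Δx̄)(Δx_{t+1}−Δx̄) = -768.8705
Denominator Σ(Δx_t−Δx̄)² = 1808.0156
r_1(Δx) = -768.8705 / 1808.0156 = -0.425

-0.425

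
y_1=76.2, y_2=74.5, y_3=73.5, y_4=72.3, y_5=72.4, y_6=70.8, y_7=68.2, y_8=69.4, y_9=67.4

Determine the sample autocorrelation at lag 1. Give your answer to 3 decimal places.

Mean ȳ = (76.2 + 74.5 + 73.5 + 72.3 + 72.4 + 70.8 + 68.2 + 69.4 + 67.4)/9 = 71.6333
Numerator Σ_{t=1}^{8}(y_t−ȳ)(y_{t+1}−ȳ) = 39.5422
Denominator Σ(y_t−ȳ)² = 68.9800
r_1 = 39.5422 / 68.9800 = 0.573

0.573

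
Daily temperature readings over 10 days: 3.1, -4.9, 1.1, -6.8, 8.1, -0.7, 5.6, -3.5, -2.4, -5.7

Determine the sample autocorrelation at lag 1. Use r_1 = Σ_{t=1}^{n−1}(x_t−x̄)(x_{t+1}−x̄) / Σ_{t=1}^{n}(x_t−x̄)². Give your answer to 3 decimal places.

-0.412

Mean x̄ = (3.1 − 4.9 + 1.1 − 6.8 + 8.1 − 0.7 + 5.6 − 3.5 − 2.4 − 5.7)/10 = -0.6100
Numerator Σ_{t=1}^{9}(x_t−x̄)(x_{t+1}−x̄) = -92.7571
Denominator Σ(x_t−x̄)² = 225.3090
r_1 = -92.7571 / 225.3090 = -0.412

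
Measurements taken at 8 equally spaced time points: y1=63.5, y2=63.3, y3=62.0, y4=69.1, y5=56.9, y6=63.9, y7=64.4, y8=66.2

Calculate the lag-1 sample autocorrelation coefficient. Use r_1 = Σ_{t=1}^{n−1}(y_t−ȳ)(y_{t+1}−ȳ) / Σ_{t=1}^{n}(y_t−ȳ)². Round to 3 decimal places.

Mean ȳ = (63.5 + 63.3 + 62.0 + 69.1 + 56.9 + 63.9 + 64.4 + 66.2)/8 = 63.6625
Deviations from mean: -0.1625, -0.3625, -1.6625, 5.4375, -6.7625, 0.2375, 0.7375, 2.5375
Σ(y_t−ȳ)(y_{t+1}−ȳ) = (0.0589) + (0.6027) + (-9.0398) + (-36.7711) + (-1.6061) + (0.1752) + (1.8714) = -44.7089
Denominator Σ(y_t−ȳ)² = 85.2588
r_1 = -44.7089 / 85.2588 = -0.524

-0.524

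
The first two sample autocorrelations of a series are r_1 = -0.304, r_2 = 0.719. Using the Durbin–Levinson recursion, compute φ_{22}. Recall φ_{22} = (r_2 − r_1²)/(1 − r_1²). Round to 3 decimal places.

φ_{22} = (r_2 − r_1²) / (1 − r_1²)
r_1² = (-0.304)² = 0.092416
Numerator = 0.719 − 0.0924 = 0.6266; denominator = 1 − 0.0924 = 0.9076
φ_{22} = 0.6266 / 0.9076 = 0.690

0.690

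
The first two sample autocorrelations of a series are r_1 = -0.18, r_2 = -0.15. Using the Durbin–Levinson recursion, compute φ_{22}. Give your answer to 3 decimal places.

-0.189

φ_{22} = (r_2 − r_1²) / (1 − r_1²)
r_1² = (-0.18)² = 0.0324
Numerator = -0.15 − 0.0324 = -0.1824; denominator = 1 − 0.0324 = 0.9676
φ_{22} = -0.1824 / 0.9676 = -0.189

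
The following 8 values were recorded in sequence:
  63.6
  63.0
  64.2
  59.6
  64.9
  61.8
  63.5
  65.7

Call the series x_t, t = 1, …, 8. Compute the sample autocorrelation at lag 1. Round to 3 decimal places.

Mean x̄ = (63.6 + 63.0 + 64.2 + 59.6 + 64.9 + 61.8 + 63.5 + 65.7)/8 = 63.2875
Deviations from mean: 0.3125, -0.2875, 0.9125, -3.6875, 1.6125, -1.4875, 0.2125, 2.4125
Numerator Σ_{t=1}^{7}(x_t−x̄)(x_{t+1}−x̄) = -11.8652
Denominator Σ(x_t−x̄)² = 25.2888
r_1 = -11.8652 / 25.2888 = -0.469

-0.469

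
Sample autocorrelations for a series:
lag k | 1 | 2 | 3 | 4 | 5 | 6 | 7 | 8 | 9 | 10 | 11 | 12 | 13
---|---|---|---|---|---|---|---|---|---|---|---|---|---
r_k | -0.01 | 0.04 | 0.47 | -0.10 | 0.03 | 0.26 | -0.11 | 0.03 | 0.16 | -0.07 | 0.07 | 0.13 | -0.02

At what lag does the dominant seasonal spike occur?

3

The largest autocorrelation is r_3 = 0.47, with weaker echoes at lags 6 (0.26) and 9 (0.16); the remaining lags stay at or below 0.13.
The dominant spike at lag 3 indicates a seasonal period of 3.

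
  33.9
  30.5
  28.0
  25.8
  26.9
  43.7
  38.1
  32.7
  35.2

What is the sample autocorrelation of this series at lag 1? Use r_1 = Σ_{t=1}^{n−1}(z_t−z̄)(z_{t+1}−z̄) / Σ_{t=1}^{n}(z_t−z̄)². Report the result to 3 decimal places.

0.285

Mean z̄ = (33.9 + 30.5 + 28.0 + 25.8 + 26.9 + 43.7 + 38.1 + 32.7 + 35.2)/9 = 32.7556
Numerator Σ_{t=1}^{8}(z_t−z̄)(z_{t+1}−z̄) = 75.9247
Denominator Σ(z_t−z̄)² = 266.0022
r_1 = 75.9247 / 266.0022 = 0.285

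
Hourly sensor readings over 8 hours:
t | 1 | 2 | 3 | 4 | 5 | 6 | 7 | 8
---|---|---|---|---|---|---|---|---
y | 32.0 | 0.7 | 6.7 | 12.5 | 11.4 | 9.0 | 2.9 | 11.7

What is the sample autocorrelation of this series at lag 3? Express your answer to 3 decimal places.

0.038

Mean ȳ = (32.0 + 0.7 + 6.7 + 12.5 + 11.4 + 9.0 + 2.9 + 11.7)/8 = 10.8625
Deviations from mean: 21.1375, -10.1625, -4.1625, 1.6375, 0.5375, -1.8625, -7.9625, 0.8375
Σ(y_t−ȳ)(y_{t+3}−ȳ) = (34.6127) + (-5.4623) + (7.7527) + (-13.0386) + (0.4502) = 24.3145
Denominator Σ(y_t−ȳ)² = 637.9388
r_3 = 24.3145 / 637.9388 = 0.038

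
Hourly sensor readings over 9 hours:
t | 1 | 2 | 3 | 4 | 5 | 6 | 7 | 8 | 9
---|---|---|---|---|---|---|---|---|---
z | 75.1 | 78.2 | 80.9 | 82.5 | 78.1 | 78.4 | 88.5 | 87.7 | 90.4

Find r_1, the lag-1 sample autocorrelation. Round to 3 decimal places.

Mean z̄ = (75.1 + 78.2 + 80.9 + 82.5 + 78.1 + 78.4 + 88.5 + 87.7 + 90.4)/9 = 82.2000
Numerator Σ_{t=1}^{8}(z_t−z̄)(z_{t+1}−z̄) = 103.3700
Denominator Σ(z_t−z̄)² = 236.6200
r_1 = 103.3700 / 236.6200 = 0.437

0.437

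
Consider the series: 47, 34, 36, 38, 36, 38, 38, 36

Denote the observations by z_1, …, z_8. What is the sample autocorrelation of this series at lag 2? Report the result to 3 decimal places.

-0.133

Mean z̄ = (47 + 34 + 36 + 38 + 36 + 38 + 38 + 36)/8 = 37.8750
Numerator Σ_{t=1}^{6}(z_t−z̄)(z_{t+2}−z̄) = -14.5313
Denominator Σ(z_t−z̄)² = 108.8750
r_2 = -14.5313 / 108.8750 = -0.133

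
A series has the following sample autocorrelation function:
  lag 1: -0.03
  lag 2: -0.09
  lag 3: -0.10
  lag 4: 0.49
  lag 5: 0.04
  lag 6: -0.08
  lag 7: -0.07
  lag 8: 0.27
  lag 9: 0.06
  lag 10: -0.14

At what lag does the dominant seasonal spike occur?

4

The largest autocorrelation is r_4 = 0.49, with a weaker echo at lag 8 (0.27); the remaining lags stay at or below 0.06.
The dominant spike at lag 4 indicates a seasonal period of 4.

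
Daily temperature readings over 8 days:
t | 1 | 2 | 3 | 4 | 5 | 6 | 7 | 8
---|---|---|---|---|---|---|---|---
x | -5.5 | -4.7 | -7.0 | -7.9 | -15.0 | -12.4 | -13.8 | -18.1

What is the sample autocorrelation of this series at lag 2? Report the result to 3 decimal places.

Mean x̄ = (-5.5 − 4.7 − 7.0 − 7.9 − 15.0 − 12.4 − 13.8 − 18.1)/8 = -10.5500
Deviations from mean: 5.0500, 5.8500, 3.5500, 2.6500, -4.4500, -1.8500, -3.2500, -7.5500
Σ(x_t−x̄)(x_{t+2}−x̄) = (17.9275) + (15.5025) + (-15.7975) + (-4.9025) + (14.4625) + (13.9675) = 41.1600
Denominator Σ(x_t−x̄)² = 170.1400
r_2 = 41.1600 / 170.1400 = 0.242

0.242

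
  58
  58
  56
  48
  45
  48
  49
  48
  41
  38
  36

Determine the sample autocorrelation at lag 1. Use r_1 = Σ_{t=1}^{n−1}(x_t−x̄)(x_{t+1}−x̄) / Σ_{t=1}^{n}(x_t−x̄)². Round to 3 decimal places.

Mean x̄ = (58 + 58 + 56 + 48 + 45 + 48 + 49 + 48 + 41 + 38 + 36)/11 = 47.7273
Numerator Σ_{t=1}^{10}(x_t−x̄)(x_{t+1}−x̄) = 369.6529
Denominator Σ(x_t−x̄)² = 566.1818
r_1 = 369.6529 / 566.1818 = 0.653

0.653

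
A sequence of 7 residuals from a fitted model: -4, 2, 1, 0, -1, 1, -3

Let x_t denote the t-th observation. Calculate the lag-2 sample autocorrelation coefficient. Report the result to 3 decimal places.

Mean x̄ = (-4 + 2 + 1 + 0 − 1 + 1 − 3)/7 = -0.5714
Σ(x_t−x̄)(x_{t+2}−x̄) = (-5.3878) + (1.4694) + (-0.6735) + (0.8980) + (1.0408) = -2.6531
Denominator Σ(x_t−x̄)² = 29.7143
r_2 = -2.6531 / 29.7143 = -0.089

-0.089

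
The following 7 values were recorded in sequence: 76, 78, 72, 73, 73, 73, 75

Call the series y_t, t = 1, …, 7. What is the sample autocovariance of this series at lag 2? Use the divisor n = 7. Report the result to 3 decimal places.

Mean ȳ = (76 + 78 + 72 + 73 + 73 + 73 + 75)/7 = 74.2857
Σ_{t=1}^{5}(y_t−ȳ)(y_{t+2}−ȳ) = -5.0204
γ_2 = -5.0204 / 7 = -0.717

-0.717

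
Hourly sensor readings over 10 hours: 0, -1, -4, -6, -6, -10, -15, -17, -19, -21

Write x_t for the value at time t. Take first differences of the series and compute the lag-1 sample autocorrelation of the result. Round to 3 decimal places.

-0.025

First differences Δx: -1, -3, -2, 0, -4, -5, -2, -2, -2
Mean of differences = -2.3333
Numerator Σ(Δx_t−Δx̄)(Δx_{t+1}−Δx̄) = -0.4444
Denominator Σ(Δx_t−Δx̄)² = 18.0000
r_1(Δx) = -0.4444 / 18.0000 = -0.025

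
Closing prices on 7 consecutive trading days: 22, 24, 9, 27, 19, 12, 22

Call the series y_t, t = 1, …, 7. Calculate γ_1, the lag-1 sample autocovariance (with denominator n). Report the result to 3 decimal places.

-19.277

Mean ȳ = (22 + 24 + 9 + 27 + 19 + 12 + 22)/7 = 19.2857
Σ_{t=1}^{6}(y_t−ȳ)(y_{t+1}−ȳ) = -134.9388
γ_1 = -134.9388 / 7 = -19.277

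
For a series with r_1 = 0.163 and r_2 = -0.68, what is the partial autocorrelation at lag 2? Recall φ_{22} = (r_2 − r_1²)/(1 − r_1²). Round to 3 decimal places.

-0.726

φ_{22} = (r_2 − r_1²) / (1 − r_1²)
r_1² = (0.163)² = 0.026569
Numerator = -0.68 − 0.0266 = -0.7066; denominator = 1 − 0.0266 = 0.9734
φ_{22} = -0.7066 / 0.9734 = -0.726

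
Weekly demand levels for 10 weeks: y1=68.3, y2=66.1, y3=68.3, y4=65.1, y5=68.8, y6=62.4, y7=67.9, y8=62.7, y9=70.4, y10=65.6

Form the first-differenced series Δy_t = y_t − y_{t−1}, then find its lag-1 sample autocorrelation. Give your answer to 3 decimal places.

First differences Δy: -2.2, 2.2, -3.2, 3.7, -6.4, 5.5, -5.2, 7.7, -4.8
Mean of differences = -0.3000
Numerator Σ(Δy_t−Δȳ)(Δy_{t+1}−Δȳ) = -187.0000
Denominator Σ(Δy_t−Δȳ)² = 213.3800
r_1(Δy) = -187.0000 / 213.3800 = -0.876

-0.876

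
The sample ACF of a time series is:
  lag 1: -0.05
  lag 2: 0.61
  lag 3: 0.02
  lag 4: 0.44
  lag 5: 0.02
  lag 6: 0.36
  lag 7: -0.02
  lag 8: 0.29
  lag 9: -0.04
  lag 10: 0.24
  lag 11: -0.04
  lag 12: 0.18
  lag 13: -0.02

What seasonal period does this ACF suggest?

2

The largest autocorrelation is r_2 = 0.61, with weaker echoes at lags 4 (0.44), 6 (0.36), 8 (0.29), 10 (0.24) and 12 (0.18); the remaining lags stay at or below 0.02.
The dominant spike at lag 2 indicates a seasonal period of 2.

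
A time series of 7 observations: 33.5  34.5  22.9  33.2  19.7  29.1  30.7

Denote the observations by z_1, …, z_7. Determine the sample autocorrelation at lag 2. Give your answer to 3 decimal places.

0.195

Mean z̄ = (33.5 + 34.5 + 22.9 + 33.2 + 19.7 + 29.1 + 30.7)/7 = 29.0857
Deviations from mean: 4.4143, 5.4143, -6.1857, 4.1143, -9.3857, 0.0143, 1.6143
Σ(z_t−z̄)(z_{t+2}−z̄) = (-27.3055) + (22.2759) + (58.0573) + (0.0588) + (-15.1512) = 37.9353
Denominator Σ(z_t−z̄)² = 194.6886
r_2 = 37.9353 / 194.6886 = 0.195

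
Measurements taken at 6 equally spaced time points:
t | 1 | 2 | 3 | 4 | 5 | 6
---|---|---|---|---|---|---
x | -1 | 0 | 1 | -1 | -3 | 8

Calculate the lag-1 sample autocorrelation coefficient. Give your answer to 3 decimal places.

Mean x̄ = (-1 + 0 + 1 − 1 − 3 + 8)/6 = 0.6667
Deviations from mean: -1.6667, -0.6667, 0.3333, -1.6667, -3.6667, 7.3333
Numerator Σ_{t=1}^{5}(x_t−x̄)(x_{t+1}−x̄) = -20.4444
Denominator Σ(x_t−x̄)² = 73.3333
r_1 = -20.4444 / 73.3333 = -0.279

-0.279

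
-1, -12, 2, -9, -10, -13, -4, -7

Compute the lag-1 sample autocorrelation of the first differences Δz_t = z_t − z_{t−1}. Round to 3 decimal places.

-0.642

First differences Δz: -11, 14, -11, -1, -3, 9, -3
Mean of differences = -0.8571
Numerator Σ(Δz_t−Δz̄)(Δz_{t+1}−Δz̄) = -341.8776
Denominator Σ(Δz_t−Δz̄)² = 532.8571
r_1(Δz) = -341.8776 / 532.8571 = -0.642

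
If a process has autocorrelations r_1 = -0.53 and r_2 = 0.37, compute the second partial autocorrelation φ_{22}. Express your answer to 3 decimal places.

φ_{22} = (r_2 − r_1²) / (1 − r_1²)
r_1² = (-0.53)² = 0.2809
Numerator = 0.37 − 0.2809 = 0.0891; denominator = 1 − 0.2809 = 0.7191
φ_{22} = 0.0891 / 0.7191 = 0.124

0.124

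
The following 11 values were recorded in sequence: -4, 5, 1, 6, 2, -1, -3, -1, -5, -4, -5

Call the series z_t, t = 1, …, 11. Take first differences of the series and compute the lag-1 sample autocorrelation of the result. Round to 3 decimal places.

-0.439

First differences Δz: 9, -4, 5, -4, -3, -2, 2, -4, 1, -1
Mean of differences = -0.1000
Numerator Σ(Δz_t−Δz̄)(Δz_{t+1}−Δz̄) = -75.9100
Denominator Σ(Δz_t−Δz̄)² = 172.9000
r_1(Δz) = -75.9100 / 172.9000 = -0.439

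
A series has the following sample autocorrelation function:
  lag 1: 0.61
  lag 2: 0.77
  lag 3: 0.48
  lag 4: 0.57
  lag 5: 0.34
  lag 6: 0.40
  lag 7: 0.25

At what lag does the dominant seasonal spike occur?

2

The largest autocorrelation is r_2 = 0.77; the remaining lags stay at or below 0.61.
The dominant spike at lag 2 indicates a seasonal period of 2.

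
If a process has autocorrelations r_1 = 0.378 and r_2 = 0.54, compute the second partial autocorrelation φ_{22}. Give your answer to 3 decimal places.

0.463

φ_{22} = (r_2 − r_1²) / (1 − r_1²)
r_1² = (0.378)² = 0.142884
Numerator = 0.54 − 0.1429 = 0.3971; denominator = 1 − 0.1429 = 0.8571
φ_{22} = 0.3971 / 0.8571 = 0.463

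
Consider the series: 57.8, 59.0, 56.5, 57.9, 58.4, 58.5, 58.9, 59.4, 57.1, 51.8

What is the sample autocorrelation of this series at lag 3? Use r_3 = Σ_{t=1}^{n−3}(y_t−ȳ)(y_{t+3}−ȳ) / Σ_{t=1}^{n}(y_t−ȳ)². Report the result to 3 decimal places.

-0.132

Mean ȳ = (57.8 + 59.0 + 56.5 + 57.9 + 58.4 + 58.5 + 58.9 + 59.4 + 57.1 + 51.8)/10 = 57.5300
Σ(y_t−ȳ)(y_{t+3}−ȳ) = (0.0999) + (1.2789) + (-0.9991) + (0.5069) + (1.6269) + (-0.4171) + (-7.8501) = -5.7537
Denominator Σ(y_t−ȳ)² = 43.5210
r_3 = -5.7537 / 43.5210 = -0.132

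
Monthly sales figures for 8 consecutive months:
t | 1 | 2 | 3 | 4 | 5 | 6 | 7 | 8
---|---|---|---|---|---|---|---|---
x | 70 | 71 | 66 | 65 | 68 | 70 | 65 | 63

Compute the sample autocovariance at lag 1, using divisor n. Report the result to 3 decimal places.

Mean x̄ = (70 + 71 + 66 + 65 + 68 + 70 + 65 + 63)/8 = 67.2500
Deviations: 2.7500, 3.7500, -1.2500, -2.2500, 0.7500, 2.7500, -2.2500, -4.2500
Σ_{t=1}^{7}(x_t−x̄)(x_{t+1}−x̄) = 12.1875
γ_1 = 12.1875 / 8 = 1.523

1.523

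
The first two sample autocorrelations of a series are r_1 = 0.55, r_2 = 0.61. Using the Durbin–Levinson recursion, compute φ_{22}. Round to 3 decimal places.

0.441

φ_{22} = (r_2 − r_1²) / (1 − r_1²)
r_1² = (0.55)² = 0.3025
Numerator = 0.61 − 0.3025 = 0.3075; denominator = 1 − 0.3025 = 0.6975
φ_{22} = 0.3075 / 0.6975 = 0.441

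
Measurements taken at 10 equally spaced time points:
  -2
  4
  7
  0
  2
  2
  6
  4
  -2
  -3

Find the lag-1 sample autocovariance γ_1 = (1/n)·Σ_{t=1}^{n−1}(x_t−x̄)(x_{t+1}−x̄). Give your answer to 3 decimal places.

1.336

Mean x̄ = (-2 + 4 + 7 + 0 + 2 + 2 + 6 + 4 − 2 − 3)/10 = 1.8000
Σ_{t=1}^{9}(x_t−x̄)(x_{t+1}−x̄) = 13.3600
γ_1 = 13.3600 / 10 = 1.336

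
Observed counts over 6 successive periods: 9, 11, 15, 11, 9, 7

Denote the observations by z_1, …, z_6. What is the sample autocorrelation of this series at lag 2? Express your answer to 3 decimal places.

-0.381

Mean z̄ = (9 + 11 + 15 + 11 + 9 + 7)/6 = 10.3333
Deviations from mean: -1.3333, 0.6667, 4.6667, 0.6667, -1.3333, -3.3333
Σ(z_t−z̄)(z_{t+2}−z̄) = (-6.2222) + (0.4444) + (-6.2222) + (-2.2222) = -14.2222
Denominator Σ(z_t−z̄)² = 37.3333
r_2 = -14.2222 / 37.3333 = -0.381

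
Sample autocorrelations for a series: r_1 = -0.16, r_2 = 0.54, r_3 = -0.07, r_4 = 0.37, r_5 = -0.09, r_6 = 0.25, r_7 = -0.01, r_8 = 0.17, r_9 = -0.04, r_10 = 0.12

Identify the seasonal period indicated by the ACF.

2

The largest autocorrelation is r_2 = 0.54, with weaker echoes at lags 4 (0.37), 6 (0.25) and 8 (0.17); the remaining lags stay at or below 0.12.
The dominant spike at lag 2 indicates a seasonal period of 2.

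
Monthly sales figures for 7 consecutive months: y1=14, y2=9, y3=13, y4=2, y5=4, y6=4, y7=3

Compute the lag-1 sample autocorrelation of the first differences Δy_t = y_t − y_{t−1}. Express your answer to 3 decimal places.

First differences Δy: -5, 4, -11, 2, 0, -1
Mean of differences = -1.8333
Numerator Σ(Δy_t−Δȳ)(Δy_{t+1}−Δȳ) = -98.5278
Denominator Σ(Δy_t−Δȳ)² = 146.8333
r_1(Δy) = -98.5278 / 146.8333 = -0.671

-0.671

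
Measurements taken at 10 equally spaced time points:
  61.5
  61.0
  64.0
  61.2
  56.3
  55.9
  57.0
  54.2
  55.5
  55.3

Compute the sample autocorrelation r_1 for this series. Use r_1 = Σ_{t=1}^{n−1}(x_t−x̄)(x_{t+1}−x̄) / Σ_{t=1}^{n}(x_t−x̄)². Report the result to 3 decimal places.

0.655

Mean x̄ = (61.5 + 61.0 + 64.0 + 61.2 + 56.3 + 55.9 + 57.0 + 54.2 + 55.5 + 55.3)/10 = 58.1900
Numerator Σ_{t=1}^{9}(x_t−x̄)(x_{t+1}−x̄) = 67.7349
Denominator Σ(x_t−x̄)² = 103.4090
r_1 = 67.7349 / 103.4090 = 0.655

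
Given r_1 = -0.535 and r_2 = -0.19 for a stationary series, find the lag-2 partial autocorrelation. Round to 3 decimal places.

-0.667

φ_{22} = (r_2 − r_1²) / (1 − r_1²)
r_1² = (-0.535)² = 0.286225
Numerator = -0.19 − 0.2862 = -0.4762; denominator = 1 − 0.2862 = 0.7138
φ_{22} = -0.4762 / 0.7138 = -0.667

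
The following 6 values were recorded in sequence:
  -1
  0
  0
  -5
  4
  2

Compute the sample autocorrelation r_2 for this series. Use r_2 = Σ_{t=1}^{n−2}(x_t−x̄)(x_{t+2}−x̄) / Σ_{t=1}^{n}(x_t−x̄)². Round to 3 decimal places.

Mean x̄ = (-1 + 0 + 0 − 5 + 4 + 2)/6 = 0.0000
Numerator Σ_{t=1}^{4}(x_t−x̄)(x_{t+2}−x̄) = -10.0000
Denominator Σ(x_t−x̄)² = 46.0000
r_2 = -10.0000 / 46.0000 = -0.217

-0.217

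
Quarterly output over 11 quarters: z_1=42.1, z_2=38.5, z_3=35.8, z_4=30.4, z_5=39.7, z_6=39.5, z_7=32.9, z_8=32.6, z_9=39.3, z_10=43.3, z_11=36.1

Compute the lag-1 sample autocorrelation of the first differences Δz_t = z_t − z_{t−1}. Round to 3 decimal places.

-0.090

First differences Δz: -3.6, -2.7, -5.4, 9.3, -0.2, -6.6, -0.3, 6.7, 4.0, -7.2
Mean of differences = -0.6000
Numerator Σ(Δz_t−Δz̄)(Δz_{t+1}−Δz̄) = -25.9700
Denominator Σ(Δz_t−Δz̄)² = 288.7200
r_1(Δz) = -25.9700 / 288.7200 = -0.090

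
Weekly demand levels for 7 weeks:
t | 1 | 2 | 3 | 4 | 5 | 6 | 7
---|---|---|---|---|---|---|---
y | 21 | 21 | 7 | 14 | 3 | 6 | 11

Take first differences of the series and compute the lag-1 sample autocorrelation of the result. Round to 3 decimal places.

First differences Δy: 0, -14, 7, -11, 3, 5
Mean of differences = -1.6667
Numerator Σ(Δy_t−Δȳ)(Δy_{t+1}−Δȳ) = -220.7778
Denominator Σ(Δy_t−Δȳ)² = 383.3333
r_1(Δy) = -220.7778 / 383.3333 = -0.576

-0.576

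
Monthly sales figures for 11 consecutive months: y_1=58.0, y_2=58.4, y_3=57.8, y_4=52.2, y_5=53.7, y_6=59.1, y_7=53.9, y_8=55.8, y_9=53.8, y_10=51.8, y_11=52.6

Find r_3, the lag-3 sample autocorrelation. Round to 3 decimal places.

Mean ȳ = (58.0 + 58.4 + 57.8 + 52.2 + 53.7 + 59.1 + 53.9 + 55.8 + 53.8 + 51.8 + 52.6)/11 = 55.1909
Numerator Σ_{t=1}^{8}(y_t−ȳ)(y_{t+3}−ȳ) = -2.6721
Denominator Σ(y_t−ȳ)² = 73.6291
r_3 = -2.6721 / 73.6291 = -0.036

-0.036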